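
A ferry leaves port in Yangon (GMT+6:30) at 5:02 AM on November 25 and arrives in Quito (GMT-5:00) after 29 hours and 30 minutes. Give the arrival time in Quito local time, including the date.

11:02 PM on November 25

Convert departure to UTC: 5:02 AM − 6:30 = 10:32 PM UTC on Nov 24.
Add 29 hours and 30 minutes travel time → 4:02 AM UTC (Nov 26).
Quito is UTC−5:00, so local arrival = 4:02 AM − 5:00 = 11:02 PM on Nov 25.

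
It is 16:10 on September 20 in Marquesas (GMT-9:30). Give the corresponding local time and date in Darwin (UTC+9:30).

Darwin is 19:00 ahead of Marquesas.
Shift by the zone difference: 16:10 + 19:00 = 11:10 on Sep 21 in Darwin.

11:10 on September 21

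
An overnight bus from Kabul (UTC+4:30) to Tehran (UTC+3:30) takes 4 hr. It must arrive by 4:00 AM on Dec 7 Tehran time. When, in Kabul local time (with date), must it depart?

Target arrival in UTC: 4:00 AM − 3:30 = 12:30 AM on Dec 7.
Subtract 4 hours → departure 8:30 PM UTC on Dec 6.
Kabul is UTC+4:30: 8:30 PM + 4:30 = 1:00 AM on Dec 7.

1:00 AM on December 7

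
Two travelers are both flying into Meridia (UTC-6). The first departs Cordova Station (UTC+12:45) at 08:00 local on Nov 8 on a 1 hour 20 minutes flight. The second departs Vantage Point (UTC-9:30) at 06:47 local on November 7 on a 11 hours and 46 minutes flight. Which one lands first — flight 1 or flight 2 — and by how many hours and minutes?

the first, by 7 hours 28 minutes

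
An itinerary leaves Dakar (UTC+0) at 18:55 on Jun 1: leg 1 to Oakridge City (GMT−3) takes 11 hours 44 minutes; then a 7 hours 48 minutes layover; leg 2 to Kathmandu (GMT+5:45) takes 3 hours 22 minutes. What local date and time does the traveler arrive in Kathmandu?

Dakar is at UTC+0, so departure is already 18:55 UTC on Jun 1.
Add 11 hours and 44 minutes leg 1 → 06:39 UTC (Jun 2).
Add 7 hours 48 minutes layover in Oakridge City → 14:27 UTC.
Add 3 hours 22 minutes leg 2 → 17:49 UTC.
Kathmandu is UTC+5:45, so local arrival = 17:49 + 5:45 = 23:34 on Jun 2.

23:34 on June 2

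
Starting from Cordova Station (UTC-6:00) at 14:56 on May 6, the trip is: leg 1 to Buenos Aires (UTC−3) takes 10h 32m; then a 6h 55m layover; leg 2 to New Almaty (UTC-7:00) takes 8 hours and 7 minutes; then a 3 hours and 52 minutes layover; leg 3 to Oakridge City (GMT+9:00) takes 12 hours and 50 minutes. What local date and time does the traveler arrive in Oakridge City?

Convert departure to UTC: 14:56 + 6:00 = 20:56 UTC on May 6.
Add 10 hours and 32 minutes leg 1 → 07:28 UTC (May 7).
Add 6 hours 55 minutes layover in Buenos Aires → 14:23 UTC.
Add 8 hours 7 minutes leg 2 → 22:30 UTC.
Add 3 hours and 52 minutes layover in New Almaty → 02:22 UTC (May 8).
Add 12 hours and 50 minutes leg 3 → 15:12 UTC.
Oakridge City is UTC+9:00, so local arrival = 15:12 + 9:00 = 00:12 on May 9.

00:12 on May 9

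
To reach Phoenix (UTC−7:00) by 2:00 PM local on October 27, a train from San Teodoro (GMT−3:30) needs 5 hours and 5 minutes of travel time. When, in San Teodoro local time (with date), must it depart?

12:25 PM on Oct 27

Target arrival in UTC: 2:00 PM + 7:00 = 9:00 PM on Oct 27.
Subtract 5 hours and 5 minutes → departure 3:55 PM UTC on Oct 27.
San Teodoro is UTC−3:30: 3:55 PM − 3:30 = 12:25 PM on Oct 27.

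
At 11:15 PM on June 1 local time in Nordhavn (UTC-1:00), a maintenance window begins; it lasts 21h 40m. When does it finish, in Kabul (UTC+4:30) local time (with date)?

Convert start to UTC: 11:15 PM + 1:00 = 12:15 AM UTC on Jun 2.
Add 21 hours 40 minutes duration → 9:55 PM UTC.
Kabul is UTC+4:30, so local end time = 9:55 PM + 4:30 = 2:25 AM on Jun 3.

2:25 AM on June 3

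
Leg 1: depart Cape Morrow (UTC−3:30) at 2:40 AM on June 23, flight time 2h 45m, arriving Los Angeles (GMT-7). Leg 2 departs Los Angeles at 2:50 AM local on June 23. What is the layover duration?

Convert departure to UTC: 2:40 AM + 3:30 = 6:10 AM UTC on Jun 23.
Add 2 hours 45 minutes flight time → 8:55 AM UTC.
Los Angeles is UTC−7:00, so local arrival = 8:55 AM − 7:00 = 1:55 AM on Jun 23.
Layover = 2:50 AM − 1:55 AM = 55 minutes.

55 minutes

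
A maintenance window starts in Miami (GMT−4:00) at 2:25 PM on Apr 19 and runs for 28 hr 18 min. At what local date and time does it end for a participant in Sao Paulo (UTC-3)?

Convert start to UTC: 2:25 PM + 4:00 = 6:25 PM UTC on Apr 19.
Add 28 hours and 18 minutes duration → 10:43 PM UTC (Apr 20).
Sao Paulo is UTC−3:00, so local end time = 10:43 PM − 3:00 = 7:43 PM on Apr 20.

7:43 PM on Apr 20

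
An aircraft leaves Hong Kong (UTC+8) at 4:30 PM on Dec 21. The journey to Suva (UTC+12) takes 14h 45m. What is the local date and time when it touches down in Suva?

Suva is 4:00 ahead of Hong Kong.
After 14 hours 45 minutes it is 7:15 AM (Dec 22) in Hong Kong.
Shift by the zone difference: 7:15 AM + 4:00 = 11:15 AM on Dec 22 in Suva.

11:15 AM on December 22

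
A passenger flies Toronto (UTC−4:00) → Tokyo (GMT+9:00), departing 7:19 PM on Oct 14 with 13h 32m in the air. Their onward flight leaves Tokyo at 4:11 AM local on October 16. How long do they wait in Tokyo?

6 hours 20 minutes

Convert departure to UTC: 7:19 PM + 4:00 = 11:19 PM UTC on Oct 14.
Add 13 hours and 32 minutes flight time → 12:51 PM UTC (Oct 15).
Tokyo is UTC+9:00, so local arrival = 12:51 PM + 9:00 = 9:51 PM on Oct 15.
Layover = 4:11 AM − 9:51 PM (+1 day) = 6 hours 20 minutes.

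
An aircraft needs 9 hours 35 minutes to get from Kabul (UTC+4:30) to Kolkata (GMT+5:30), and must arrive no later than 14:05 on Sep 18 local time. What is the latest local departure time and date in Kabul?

Target arrival in UTC: 14:05 − 5:30 = 08:35 on Sep 18.
Subtract 9 hours 35 minutes → departure 23:00 UTC on Sep 17.
Kabul is UTC+4:30: 23:00 + 4:30 = 03:30 on Sep 18.

03:30 on Sep 18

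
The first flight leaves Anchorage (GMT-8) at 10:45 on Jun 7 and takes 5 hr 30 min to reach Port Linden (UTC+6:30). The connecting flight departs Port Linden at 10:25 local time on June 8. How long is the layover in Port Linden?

3 hours 40 minutes

Convert departure to UTC: 10:45 + 8:00 = 18:45 UTC on Jun 7.
Add 5 hours and 30 minutes flight time → 00:15 UTC (Jun 8).
Port Linden is UTC+6:30, so local arrival = 00:15 + 6:30 = 06:45 on Jun 8.
Layover = 10:25 − 06:45 = 3 hours 40 minutes.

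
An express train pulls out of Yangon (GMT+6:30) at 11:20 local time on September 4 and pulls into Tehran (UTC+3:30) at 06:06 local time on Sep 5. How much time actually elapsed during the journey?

21 hours 46 minutes

Departure in UTC: 11:20 − 6:30 = 04:50 on Sep 4.
Arrival in UTC: 06:06 − 3:30 = 02:36 on Sep 5.
Elapsed = 02:36 − 04:50 (+1 day) = 21 hours 46 minutes.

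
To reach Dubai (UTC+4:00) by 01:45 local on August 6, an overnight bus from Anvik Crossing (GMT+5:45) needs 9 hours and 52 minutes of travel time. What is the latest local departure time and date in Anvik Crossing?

17:38 on August 5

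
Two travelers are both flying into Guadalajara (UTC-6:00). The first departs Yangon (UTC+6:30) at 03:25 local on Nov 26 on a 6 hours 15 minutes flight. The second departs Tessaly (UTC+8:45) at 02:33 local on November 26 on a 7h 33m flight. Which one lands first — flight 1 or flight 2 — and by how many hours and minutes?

the second, by 1 hour 49 minutes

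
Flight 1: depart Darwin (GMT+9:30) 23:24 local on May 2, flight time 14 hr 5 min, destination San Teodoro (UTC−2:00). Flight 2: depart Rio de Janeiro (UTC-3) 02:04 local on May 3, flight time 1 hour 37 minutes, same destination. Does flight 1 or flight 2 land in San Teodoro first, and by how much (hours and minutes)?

the first, by 2 hours 42 minutes

Flight 1 in UTC: 23:24 − 9:30 = 13:54 on May 2.
+14 hours 5 minutes → arrive 03:59 UTC on May 3.
Flight 2 in UTC: 02:04 + 3:00 = 05:04 on May 3.
+1 hour 37 minutes → arrive 06:41 UTC on May 3.
Flight 1 lands earlier by 2 hours 42 minutes.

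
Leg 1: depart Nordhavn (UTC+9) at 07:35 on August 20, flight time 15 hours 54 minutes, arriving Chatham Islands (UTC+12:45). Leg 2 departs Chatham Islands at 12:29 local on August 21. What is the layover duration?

Convert departure to UTC: 07:35 − 9:00 = 22:35 UTC on Aug 19.
Add 15 hours and 54 minutes flight time → 14:29 UTC (Aug 20).
Chatham Islands is UTC+12:45, so local arrival = 14:29 + 12:45 = 03:14 on Aug 21.
Layover = 12:29 − 03:14 = 9 hours 15 minutes.

9 hours 15 minutes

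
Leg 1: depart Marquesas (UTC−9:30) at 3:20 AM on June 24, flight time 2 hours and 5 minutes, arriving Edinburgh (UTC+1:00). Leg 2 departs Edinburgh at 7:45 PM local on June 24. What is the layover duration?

3 hours 50 minutes

Convert departure to UTC: 3:20 AM + 9:30 = 12:50 PM UTC on Jun 24.
Add 2 hours 5 minutes flight time → 2:55 PM UTC.
Edinburgh is UTC+1:00, so local arrival = 2:55 PM + 1:00 = 3:55 PM on Jun 24.
Layover = 7:45 PM − 3:55 PM = 3 hours 50 minutes.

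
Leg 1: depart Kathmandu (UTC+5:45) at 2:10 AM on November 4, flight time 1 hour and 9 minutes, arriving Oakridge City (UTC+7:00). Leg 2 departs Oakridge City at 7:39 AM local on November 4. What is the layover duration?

Convert departure to UTC: 2:10 AM − 5:45 = 8:25 PM UTC on Nov 3.
Add 1 hour and 9 minutes flight time → 9:34 PM UTC.
Oakridge City is UTC+7:00, so local arrival = 9:34 PM + 7:00 = 4:34 AM on Nov 4.
Layover = 7:39 AM − 4:34 AM = 3 hours 5 minutes.

3 hours 5 minutes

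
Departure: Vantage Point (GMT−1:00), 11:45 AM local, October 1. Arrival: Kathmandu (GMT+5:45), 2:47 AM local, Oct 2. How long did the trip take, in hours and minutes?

Departure in UTC: 11:45 AM + 1:00 = 12:45 PM on Oct 1.
Arrival in UTC: 2:47 AM − 5:45 = 9:02 PM on Oct 1.
Elapsed = 9:02 PM − 12:45 PM = 8 hours 17 minutes.

8 hours 17 minutes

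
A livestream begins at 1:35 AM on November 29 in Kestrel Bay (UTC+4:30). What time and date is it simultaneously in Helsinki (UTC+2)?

11:05 PM on November 28

Helsinki is 2:30 behind Kestrel Bay.
Shift by the zone difference: 1:35 AM − 2:30 = 11:05 PM on Nov 28 in Helsinki.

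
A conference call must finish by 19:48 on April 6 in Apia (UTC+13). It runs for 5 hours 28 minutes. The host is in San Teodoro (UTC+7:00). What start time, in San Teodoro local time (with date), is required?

Target end time in UTC: 19:48 − 13:00 = 06:48 on Apr 6.
Subtract 5 hours 28 minutes → start 01:20 UTC on Apr 6.
San Teodoro is UTC+7:00: 01:20 + 7:00 = 08:20 on Apr 6.

08:20 on April 6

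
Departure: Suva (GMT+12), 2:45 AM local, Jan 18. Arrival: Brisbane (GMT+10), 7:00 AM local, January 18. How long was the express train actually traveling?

Brisbane is 2:00 behind Suva.
Clock-face elapsed time (ignoring zones) is 4 hours 15 minutes.
Actual elapsed = 4 hours 15 minutes + 2:00 = 6 hours 15 minutes.

6 hours 15 minutes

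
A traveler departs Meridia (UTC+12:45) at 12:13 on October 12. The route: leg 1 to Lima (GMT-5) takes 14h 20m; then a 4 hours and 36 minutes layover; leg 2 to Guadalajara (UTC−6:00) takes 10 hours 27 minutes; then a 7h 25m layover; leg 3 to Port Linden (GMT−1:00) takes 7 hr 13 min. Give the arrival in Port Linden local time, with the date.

18:29 on Oct 13

Convert departure to UTC: 12:13 − 12:45 = 23:28 UTC on Oct 11.
Add 14 hours and 20 minutes leg 1 → 13:48 UTC (Oct 12).
Add 4 hours and 36 minutes layover in Lima → 18:24 UTC.
Add 10 hours and 27 minutes leg 2 → 04:51 UTC (Oct 13).
Add 7 hours 25 minutes layover in Guadalajara → 12:16 UTC.
Add 7 hours 13 minutes leg 3 → 19:29 UTC.
Port Linden is UTC−1:00, so local arrival = 19:29 − 1:00 = 18:29 on Oct 13.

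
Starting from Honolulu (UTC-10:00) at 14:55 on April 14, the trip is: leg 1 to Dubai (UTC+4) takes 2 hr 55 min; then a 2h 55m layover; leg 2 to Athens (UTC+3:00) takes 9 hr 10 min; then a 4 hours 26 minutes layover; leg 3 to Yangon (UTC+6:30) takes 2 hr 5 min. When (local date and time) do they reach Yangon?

04:56 on Apr 16

Convert departure to UTC: 14:55 + 10:00 = 00:55 UTC on Apr 15.
Add 2 hours and 55 minutes leg 1 → 03:50 UTC.
Add 2 hours 55 minutes layover in Dubai → 06:45 UTC.
Add 9 hours 10 minutes leg 2 → 15:55 UTC.
Add 4 hours and 26 minutes layover in Athens → 20:21 UTC.
Add 2 hours and 5 minutes leg 3 → 22:26 UTC.
Yangon is UTC+6:30, so local arrival = 22:26 + 6:30 = 04:56 on Apr 16.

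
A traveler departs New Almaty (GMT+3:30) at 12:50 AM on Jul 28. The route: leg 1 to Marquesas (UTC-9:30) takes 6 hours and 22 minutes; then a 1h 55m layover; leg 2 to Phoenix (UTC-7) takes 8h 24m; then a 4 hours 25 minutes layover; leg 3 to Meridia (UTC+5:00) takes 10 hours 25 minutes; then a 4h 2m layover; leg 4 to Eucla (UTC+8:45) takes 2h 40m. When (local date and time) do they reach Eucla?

8:18 PM on July 29

Convert departure to UTC: 12:50 AM − 3:30 = 9:20 PM UTC on Jul 27.
Add 6 hours 22 minutes leg 1 → 3:42 AM UTC (Jul 28).
Add 1 hour 55 minutes layover in Marquesas → 5:37 AM UTC.
Add 8 hours and 24 minutes leg 2 → 2:01 PM UTC.
Add 4 hours and 25 minutes layover in Phoenix → 6:26 PM UTC.
Add 10 hours 25 minutes leg 3 → 4:51 AM UTC (Jul 29).
Add 4 hours 2 minutes layover in Meridia → 8:53 AM UTC.
Add 2 hours and 40 minutes leg 4 → 11:33 AM UTC.
Eucla is UTC+8:45, so local arrival = 11:33 AM + 8:45 = 8:18 PM on Jul 29.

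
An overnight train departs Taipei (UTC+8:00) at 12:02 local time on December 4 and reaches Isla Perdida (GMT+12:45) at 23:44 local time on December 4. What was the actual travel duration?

6 hours 57 minutes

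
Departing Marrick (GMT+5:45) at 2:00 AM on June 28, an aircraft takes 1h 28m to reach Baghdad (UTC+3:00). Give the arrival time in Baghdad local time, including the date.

12:43 AM on June 28

Baghdad is 2:45 behind Marrick.
After 1 hour 28 minutes it is 3:28 AM in Marrick.
Shift by the zone difference: 3:28 AM − 2:45 = 12:43 AM on Jun 28 in Baghdad.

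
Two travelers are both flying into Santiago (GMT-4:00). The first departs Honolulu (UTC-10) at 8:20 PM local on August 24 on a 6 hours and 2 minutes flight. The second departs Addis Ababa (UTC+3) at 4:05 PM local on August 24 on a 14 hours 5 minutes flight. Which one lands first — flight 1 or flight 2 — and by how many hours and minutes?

Flight 1 in UTC: 8:20 PM + 10:00 = 6:20 AM on Aug 25.
+6 hours 2 minutes → arrive 12:22 PM UTC on Aug 25.
Flight 2 in UTC: 4:05 PM − 3:00 = 1:05 PM on Aug 24.
+14 hours 5 minutes → arrive 3:10 AM UTC on Aug 25.
Flight 2 lands earlier by 9 hours 12 minutes.

the second, by 9 hours 12 minutes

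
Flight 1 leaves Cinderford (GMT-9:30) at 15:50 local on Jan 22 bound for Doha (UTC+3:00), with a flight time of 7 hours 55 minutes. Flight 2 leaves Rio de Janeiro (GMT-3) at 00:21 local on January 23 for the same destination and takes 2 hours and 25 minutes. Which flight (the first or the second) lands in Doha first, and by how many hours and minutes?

Flight 1 in UTC: 15:50 + 9:30 = 01:20 on Jan 23.
+7 hours and 55 minutes → arrive 09:15 UTC on Jan 23.
Flight 2 in UTC: 00:21 + 3:00 = 03:21 on Jan 23.
+2 hours 25 minutes → arrive 05:46 UTC on Jan 23.
Flight 2 lands earlier by 3 hours 29 minutes.

the second, by 3 hours 29 minutes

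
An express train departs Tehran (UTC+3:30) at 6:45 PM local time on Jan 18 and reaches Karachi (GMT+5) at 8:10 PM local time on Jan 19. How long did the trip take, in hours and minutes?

23 hours 55 minutes

Departure in UTC: 6:45 PM − 3:30 = 3:15 PM on Jan 18.
Arrival in UTC: 8:10 PM − 5:00 = 3:10 PM on Jan 19.
Elapsed = 3:10 PM − 3:15 PM (+1 day) = 23 hours 55 minutes.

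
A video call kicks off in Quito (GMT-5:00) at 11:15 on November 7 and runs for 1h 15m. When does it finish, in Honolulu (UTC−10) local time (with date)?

Convert start to UTC: 11:15 + 5:00 = 16:15 UTC on Nov 7.
Add 1 hour and 15 minutes duration → 17:30 UTC.
Honolulu is UTC−10:00, so local end time = 17:30 − 10:00 = 07:30 on Nov 7.

07:30 on Nov 7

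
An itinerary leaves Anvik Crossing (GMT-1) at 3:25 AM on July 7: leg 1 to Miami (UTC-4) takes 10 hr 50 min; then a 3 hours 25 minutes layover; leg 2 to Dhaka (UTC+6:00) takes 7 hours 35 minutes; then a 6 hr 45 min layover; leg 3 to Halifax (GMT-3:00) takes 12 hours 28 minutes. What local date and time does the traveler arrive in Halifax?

6:28 PM on July 8

Convert departure to UTC: 3:25 AM + 1:00 = 4:25 AM UTC on Jul 7.
Add 10 hours and 50 minutes leg 1 → 3:15 PM UTC.
Add 3 hours 25 minutes layover in Miami → 6:40 PM UTC.
Add 7 hours 35 minutes leg 2 → 2:15 AM UTC (Jul 8).
Add 6 hours 45 minutes layover in Dhaka → 9:00 AM UTC.
Add 12 hours and 28 minutes leg 3 → 9:28 PM UTC.
Halifax is UTC−3:00, so local arrival = 9:28 PM − 3:00 = 6:28 PM on Jul 8.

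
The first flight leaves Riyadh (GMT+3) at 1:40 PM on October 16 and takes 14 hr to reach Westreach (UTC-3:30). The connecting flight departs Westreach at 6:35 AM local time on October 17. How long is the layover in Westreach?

9 hours 25 minutes

Convert departure to UTC: 1:40 PM − 3:00 = 10:40 AM UTC on Oct 16.
Add 14 hours flight time → 12:40 AM UTC (Oct 17).
Westreach is UTC−3:30, so local arrival = 12:40 AM − 3:30 = 9:10 PM on Oct 16.
Layover = 6:35 AM − 9:10 PM (+1 day) = 9 hours 25 minutes.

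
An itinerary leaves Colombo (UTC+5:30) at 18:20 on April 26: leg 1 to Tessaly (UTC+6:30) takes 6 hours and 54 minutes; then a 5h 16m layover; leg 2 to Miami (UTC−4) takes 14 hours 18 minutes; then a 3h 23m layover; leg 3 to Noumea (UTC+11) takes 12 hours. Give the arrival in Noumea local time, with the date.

Convert departure to UTC: 18:20 − 5:30 = 12:50 UTC on Apr 26.
Add 6 hours and 54 minutes leg 1 → 19:44 UTC.
Add 5 hours and 16 minutes layover in Tessaly → 01:00 UTC (Apr 27).
Add 14 hours 18 minutes leg 2 → 15:18 UTC.
Add 3 hours 23 minutes layover in Miami → 18:41 UTC.
Add 12 hours leg 3 → 06:41 UTC (Apr 28).
Noumea is UTC+11:00, so local arrival = 06:41 + 11:00 = 17:41 on Apr 28.

17:41 on April 28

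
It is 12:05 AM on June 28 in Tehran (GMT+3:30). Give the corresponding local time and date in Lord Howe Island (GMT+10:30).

7:05 AM on Jun 28

In UTC: 12:05 AM − 3:30 = 8:35 PM on Jun 27.
Lord Howe Island is UTC+10:30: 8:35 PM + 10:30 = 7:05 AM on Jun 28.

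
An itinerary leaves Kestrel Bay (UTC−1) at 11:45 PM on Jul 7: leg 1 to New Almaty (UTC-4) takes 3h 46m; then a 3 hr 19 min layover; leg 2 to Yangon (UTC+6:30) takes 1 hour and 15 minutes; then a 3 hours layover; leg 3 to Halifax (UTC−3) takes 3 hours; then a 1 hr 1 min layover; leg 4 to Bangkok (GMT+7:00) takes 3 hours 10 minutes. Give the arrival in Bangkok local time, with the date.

Convert departure to UTC: 11:45 PM + 1:00 = 12:45 AM UTC on Jul 8.
Add 3 hours 46 minutes leg 1 → 4:31 AM UTC.
Add 3 hours and 19 minutes layover in New Almaty → 7:50 AM UTC.
Add 1 hour 15 minutes leg 2 → 9:05 AM UTC.
Add 3 hours layover in Yangon → 12:05 PM UTC.
Add 3 hours leg 3 → 3:05 PM UTC.
Add 1 hour 1 minute layover in Halifax → 4:06 PM UTC.
Add 3 hours 10 minutes leg 4 → 7:16 PM UTC.
Bangkok is UTC+7:00, so local arrival = 7:16 PM + 7:00 = 2:16 AM on Jul 9.

2:16 AM on Jul 9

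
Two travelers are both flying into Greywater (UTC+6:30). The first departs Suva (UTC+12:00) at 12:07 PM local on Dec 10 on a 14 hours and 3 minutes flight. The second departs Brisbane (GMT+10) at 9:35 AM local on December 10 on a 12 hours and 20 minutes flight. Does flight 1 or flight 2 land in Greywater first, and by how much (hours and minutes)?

the second, by 2 hours 15 minutes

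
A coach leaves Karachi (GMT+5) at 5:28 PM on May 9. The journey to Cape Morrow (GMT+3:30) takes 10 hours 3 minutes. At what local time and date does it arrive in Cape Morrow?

2:01 AM on May 10

Convert departure to UTC: 5:28 PM − 5:00 = 12:28 PM UTC on May 9.
Add 10 hours 3 minutes travel time → 10:31 PM UTC.
Cape Morrow is UTC+3:30, so local arrival = 10:31 PM + 3:30 = 2:01 AM on May 10.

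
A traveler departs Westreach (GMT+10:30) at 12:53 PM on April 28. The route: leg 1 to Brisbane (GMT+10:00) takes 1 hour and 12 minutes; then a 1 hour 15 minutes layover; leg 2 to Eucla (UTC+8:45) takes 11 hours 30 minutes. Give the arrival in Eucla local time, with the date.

Convert departure to UTC: 12:53 PM − 10:30 = 2:23 AM UTC on Apr 28.
Add 1 hour 12 minutes leg 1 → 3:35 AM UTC.
Add 1 hour 15 minutes layover in Brisbane → 4:50 AM UTC.
Add 11 hours 30 minutes leg 2 → 4:20 PM UTC.
Eucla is UTC+8:45, so local arrival = 4:20 PM + 8:45 = 1:05 AM on Apr 29.

1:05 AM on April 29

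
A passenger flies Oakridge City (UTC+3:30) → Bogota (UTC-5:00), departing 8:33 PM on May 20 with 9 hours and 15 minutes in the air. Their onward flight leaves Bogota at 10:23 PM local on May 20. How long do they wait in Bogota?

1 hour 5 minutes

Convert departure to UTC: 8:33 PM − 3:30 = 5:03 PM UTC on May 20.
Add 9 hours and 15 minutes flight time → 2:18 AM UTC (May 21).
Bogota is UTC−5:00, so local arrival = 2:18 AM − 5:00 = 9:18 PM on May 20.
Layover = 10:23 PM − 9:18 PM = 1 hour 5 minutes.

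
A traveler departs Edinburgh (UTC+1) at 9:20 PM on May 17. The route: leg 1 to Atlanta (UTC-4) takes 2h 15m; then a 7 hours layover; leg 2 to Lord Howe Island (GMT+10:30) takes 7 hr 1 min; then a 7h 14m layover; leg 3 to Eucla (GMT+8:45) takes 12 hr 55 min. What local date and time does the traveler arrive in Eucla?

5:30 PM on May 19

Convert departure to UTC: 9:20 PM − 1:00 = 8:20 PM UTC on May 17.
Add 2 hours and 15 minutes leg 1 → 10:35 PM UTC.
Add 7 hours layover in Atlanta → 5:35 AM UTC (May 18).
Add 7 hours and 1 minute leg 2 → 12:36 PM UTC.
Add 7 hours 14 minutes layover in Lord Howe Island → 7:50 PM UTC.
Add 12 hours and 55 minutes leg 3 → 8:45 AM UTC (May 19).
Eucla is UTC+8:45, so local arrival = 8:45 AM + 8:45 = 5:30 PM on May 19.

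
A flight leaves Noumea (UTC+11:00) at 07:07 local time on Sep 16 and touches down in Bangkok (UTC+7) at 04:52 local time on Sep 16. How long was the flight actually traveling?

1 hour 45 minutes

Departure in UTC: 07:07 − 11:00 = 20:07 on Sep 15.
Arrival in UTC: 04:52 − 7:00 = 21:52 on Sep 15.
Elapsed = 21:52 − 20:07 = 1 hour 45 minutes.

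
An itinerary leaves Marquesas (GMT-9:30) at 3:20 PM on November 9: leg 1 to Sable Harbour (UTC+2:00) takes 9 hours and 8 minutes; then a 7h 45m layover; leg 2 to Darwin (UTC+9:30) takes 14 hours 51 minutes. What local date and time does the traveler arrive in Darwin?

6:04 PM on November 11

Convert departure to UTC: 3:20 PM + 9:30 = 12:50 AM UTC on Nov 10.
Add 9 hours and 8 minutes leg 1 → 9:58 AM UTC.
Add 7 hours 45 minutes layover in Sable Harbour → 5:43 PM UTC.
Add 14 hours 51 minutes leg 2 → 8:34 AM UTC (Nov 11).
Darwin is UTC+9:30, so local arrival = 8:34 AM + 9:30 = 6:04 PM on Nov 11.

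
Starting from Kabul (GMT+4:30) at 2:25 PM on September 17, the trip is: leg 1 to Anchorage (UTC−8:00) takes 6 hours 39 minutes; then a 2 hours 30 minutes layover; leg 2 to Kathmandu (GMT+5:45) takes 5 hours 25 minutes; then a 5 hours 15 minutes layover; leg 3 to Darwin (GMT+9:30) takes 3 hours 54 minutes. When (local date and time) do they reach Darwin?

Convert departure to UTC: 2:25 PM − 4:30 = 9:55 AM UTC on Sep 17.
Add 6 hours and 39 minutes leg 1 → 4:34 PM UTC.
Add 2 hours and 30 minutes layover in Anchorage → 7:04 PM UTC.
Add 5 hours 25 minutes leg 2 → 12:29 AM UTC (Sep 18).
Add 5 hours 15 minutes layover in Kathmandu → 5:44 AM UTC.
Add 3 hours 54 minutes leg 3 → 9:38 AM UTC.
Darwin is UTC+9:30, so local arrival = 9:38 AM + 9:30 = 7:08 PM on Sep 18.

7:08 PM on Sep 18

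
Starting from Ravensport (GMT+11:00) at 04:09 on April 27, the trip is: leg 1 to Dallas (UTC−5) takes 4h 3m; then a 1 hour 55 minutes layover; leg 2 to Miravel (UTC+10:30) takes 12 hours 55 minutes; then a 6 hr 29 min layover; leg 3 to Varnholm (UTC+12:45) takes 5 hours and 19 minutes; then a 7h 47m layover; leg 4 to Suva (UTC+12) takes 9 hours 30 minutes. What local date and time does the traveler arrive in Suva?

05:07 on April 29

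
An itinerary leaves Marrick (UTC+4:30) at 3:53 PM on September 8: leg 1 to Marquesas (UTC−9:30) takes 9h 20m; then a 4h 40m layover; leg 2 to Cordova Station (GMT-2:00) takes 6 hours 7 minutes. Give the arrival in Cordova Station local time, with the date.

5:30 AM on Sep 9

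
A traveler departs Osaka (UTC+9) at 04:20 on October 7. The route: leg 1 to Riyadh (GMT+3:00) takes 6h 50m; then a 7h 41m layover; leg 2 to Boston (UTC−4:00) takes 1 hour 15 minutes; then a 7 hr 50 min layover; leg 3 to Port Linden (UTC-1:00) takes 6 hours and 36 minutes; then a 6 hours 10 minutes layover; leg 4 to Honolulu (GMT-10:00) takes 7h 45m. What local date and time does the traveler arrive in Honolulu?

05:27 on Oct 8

Convert departure to UTC: 04:20 − 9:00 = 19:20 UTC on Oct 6.
Add 6 hours and 50 minutes leg 1 → 02:10 UTC (Oct 7).
Add 7 hours and 41 minutes layover in Riyadh → 09:51 UTC.
Add 1 hour 15 minutes leg 2 → 11:06 UTC.
Add 7 hours and 50 minutes layover in Boston → 18:56 UTC.
Add 6 hours and 36 minutes leg 3 → 01:32 UTC (Oct 8).
Add 6 hours 10 minutes layover in Port Linden → 07:42 UTC.
Add 7 hours 45 minutes leg 4 → 15:27 UTC.
Honolulu is UTC−10:00, so local arrival = 15:27 − 10:00 = 05:27 on Oct 8.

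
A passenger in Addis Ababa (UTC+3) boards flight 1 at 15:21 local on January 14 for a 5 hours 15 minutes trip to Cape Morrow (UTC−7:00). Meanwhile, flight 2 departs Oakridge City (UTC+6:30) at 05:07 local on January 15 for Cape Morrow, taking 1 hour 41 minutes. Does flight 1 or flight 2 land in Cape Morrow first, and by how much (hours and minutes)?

the first, by 6 hours 42 minutes

Flight 1 in UTC: 15:21 − 3:00 = 12:21 on Jan 14.
+5 hours 15 minutes → arrive 17:36 UTC on Jan 14.
Flight 2 in UTC: 05:07 − 6:30 = 22:37 on Jan 14.
+1 hour and 41 minutes → arrive 00:18 UTC on Jan 15.
Flight 1 lands earlier by 6 hours 42 minutes.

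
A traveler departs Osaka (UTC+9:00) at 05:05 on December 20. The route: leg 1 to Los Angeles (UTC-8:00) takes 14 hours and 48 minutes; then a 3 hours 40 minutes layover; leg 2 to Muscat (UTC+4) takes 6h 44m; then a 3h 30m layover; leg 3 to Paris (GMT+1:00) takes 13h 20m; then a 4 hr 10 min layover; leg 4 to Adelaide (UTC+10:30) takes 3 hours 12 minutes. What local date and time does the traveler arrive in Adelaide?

07:59 on December 22

Convert departure to UTC: 05:05 − 9:00 = 20:05 UTC on Dec 19.
Add 14 hours 48 minutes leg 1 → 10:53 UTC (Dec 20).
Add 3 hours and 40 minutes layover in Los Angeles → 14:33 UTC.
Add 6 hours 44 minutes leg 2 → 21:17 UTC.
Add 3 hours and 30 minutes layover in Muscat → 00:47 UTC (Dec 21).
Add 13 hours 20 minutes leg 3 → 14:07 UTC.
Add 4 hours 10 minutes layover in Paris → 18:17 UTC.
Add 3 hours 12 minutes leg 4 → 21:29 UTC.
Adelaide is UTC+10:30, so local arrival = 21:29 + 10:30 = 07:59 on Dec 22.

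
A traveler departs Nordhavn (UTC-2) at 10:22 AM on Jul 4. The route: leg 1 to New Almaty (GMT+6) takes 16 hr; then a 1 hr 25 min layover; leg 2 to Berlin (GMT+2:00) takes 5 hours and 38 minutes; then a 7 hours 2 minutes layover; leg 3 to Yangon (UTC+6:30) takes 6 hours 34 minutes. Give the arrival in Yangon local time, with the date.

Convert departure to UTC: 10:22 AM + 2:00 = 12:22 PM UTC on Jul 4.
Add 16 hours leg 1 → 4:22 AM UTC (Jul 5).
Add 1 hour and 25 minutes layover in New Almaty → 5:47 AM UTC.
Add 5 hours 38 minutes leg 2 → 11:25 AM UTC.
Add 7 hours and 2 minutes layover in Berlin → 6:27 PM UTC.
Add 6 hours 34 minutes leg 3 → 1:01 AM UTC (Jul 6).
Yangon is UTC+6:30, so local arrival = 1:01 AM + 6:30 = 7:31 AM on Jul 6.

7:31 AM on Jul 6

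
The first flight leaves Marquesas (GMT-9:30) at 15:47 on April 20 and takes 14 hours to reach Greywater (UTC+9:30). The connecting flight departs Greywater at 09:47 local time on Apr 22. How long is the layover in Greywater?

9 hours

Convert departure to UTC: 15:47 + 9:30 = 01:17 UTC on Apr 21.
Add 14 hours flight time → 15:17 UTC.
Greywater is UTC+9:30, so local arrival = 15:17 + 9:30 = 00:47 on Apr 22.
Layover = 09:47 − 00:47 = 9 hours.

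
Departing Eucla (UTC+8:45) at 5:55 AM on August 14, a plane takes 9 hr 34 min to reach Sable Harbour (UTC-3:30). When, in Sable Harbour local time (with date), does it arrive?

Convert departure to UTC: 5:55 AM − 8:45 = 9:10 PM UTC on Aug 13.
Add 9 hours 34 minutes travel time → 6:44 AM UTC (Aug 14).
Sable Harbour is UTC−3:30, so local arrival = 6:44 AM − 3:30 = 3:14 AM on Aug 14.

3:14 AM on Aug 14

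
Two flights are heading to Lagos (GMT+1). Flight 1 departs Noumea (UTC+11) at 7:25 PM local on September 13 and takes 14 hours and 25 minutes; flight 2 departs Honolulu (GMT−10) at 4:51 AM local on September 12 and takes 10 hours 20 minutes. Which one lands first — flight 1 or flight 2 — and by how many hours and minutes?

the second, by 21 hours 39 minutes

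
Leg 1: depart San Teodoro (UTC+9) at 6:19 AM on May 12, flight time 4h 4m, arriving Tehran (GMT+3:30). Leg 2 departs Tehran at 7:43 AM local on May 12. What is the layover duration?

2 hours 50 minutes

Convert departure to UTC: 6:19 AM − 9:00 = 9:19 PM UTC on May 11.
Add 4 hours 4 minutes flight time → 1:23 AM UTC (May 12).
Tehran is UTC+3:30, so local arrival = 1:23 AM + 3:30 = 4:53 AM on May 12.
Layover = 7:43 AM − 4:53 AM = 2 hours 50 minutes.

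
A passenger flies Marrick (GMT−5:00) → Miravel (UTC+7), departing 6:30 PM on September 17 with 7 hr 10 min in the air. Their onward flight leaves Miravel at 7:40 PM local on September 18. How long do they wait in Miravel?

6 hours

Convert departure to UTC: 6:30 PM + 5:00 = 11:30 PM UTC on Sep 17.
Add 7 hours and 10 minutes flight time → 6:40 AM UTC (Sep 18).
Miravel is UTC+7:00, so local arrival = 6:40 AM + 7:00 = 1:40 PM on Sep 18.
Layover = 7:40 PM − 1:40 PM = 6 hours.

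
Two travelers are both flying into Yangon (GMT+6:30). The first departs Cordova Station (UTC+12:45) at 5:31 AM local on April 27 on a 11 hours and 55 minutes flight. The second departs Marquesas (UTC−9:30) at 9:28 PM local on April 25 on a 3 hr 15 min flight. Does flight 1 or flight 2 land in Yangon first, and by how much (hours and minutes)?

Flight 1 in UTC: 5:31 AM − 12:45 = 4:46 PM on Apr 26.
+11 hours 55 minutes → arrive 4:41 AM UTC on Apr 27.
Flight 2 in UTC: 9:28 PM + 9:30 = 6:58 AM on Apr 26.
+3 hours 15 minutes → arrive 10:13 AM UTC on Apr 26.
Flight 2 lands earlier by 18 hours 28 minutes.

the second, by 18 hours 28 minutes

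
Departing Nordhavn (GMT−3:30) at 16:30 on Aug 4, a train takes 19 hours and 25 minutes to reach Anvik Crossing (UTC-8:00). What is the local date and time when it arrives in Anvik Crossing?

Convert departure to UTC: 16:30 + 3:30 = 20:00 UTC on Aug 4.
Add 19 hours and 25 minutes travel time → 15:25 UTC (Aug 5).
Anvik Crossing is UTC−8:00, so local arrival = 15:25 − 8:00 = 07:25 on Aug 5.

07:25 on Aug 5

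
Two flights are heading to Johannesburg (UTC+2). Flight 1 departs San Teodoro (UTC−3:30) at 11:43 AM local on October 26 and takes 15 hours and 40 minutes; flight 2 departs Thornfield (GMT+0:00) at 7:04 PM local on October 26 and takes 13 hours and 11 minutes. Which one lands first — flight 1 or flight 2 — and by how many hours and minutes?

Flight 1 in UTC: 11:43 AM + 3:30 = 3:13 PM on Oct 26.
+15 hours and 40 minutes → arrive 6:53 AM UTC on Oct 27.
Flight 2 departs at 7:04 PM UTC (Oct 26).
+13 hours 11 minutes → arrive 8:15 AM UTC on Oct 27.
Flight 1 lands earlier by 1 hour 22 minutes.

the first, by 1 hour 22 minutes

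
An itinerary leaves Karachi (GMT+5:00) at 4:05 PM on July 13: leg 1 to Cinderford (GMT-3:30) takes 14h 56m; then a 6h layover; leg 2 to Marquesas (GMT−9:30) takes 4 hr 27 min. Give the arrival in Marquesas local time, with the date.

Convert departure to UTC: 4:05 PM − 5:00 = 11:05 AM UTC on Jul 13.
Add 14 hours and 56 minutes leg 1 → 2:01 AM UTC (Jul 14).
Add 6 hours layover in Cinderford → 8:01 AM UTC.
Add 4 hours 27 minutes leg 2 → 12:28 PM UTC.
Marquesas is UTC−9:30, so local arrival = 12:28 PM − 9:30 = 2:58 AM on Jul 14.

2:58 AM on July 14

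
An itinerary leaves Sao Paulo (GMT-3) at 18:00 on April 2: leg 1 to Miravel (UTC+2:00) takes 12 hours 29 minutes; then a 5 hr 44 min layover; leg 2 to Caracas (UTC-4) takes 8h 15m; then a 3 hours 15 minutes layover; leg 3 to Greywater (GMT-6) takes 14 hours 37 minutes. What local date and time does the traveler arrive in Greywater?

Convert departure to UTC: 18:00 + 3:00 = 21:00 UTC on Apr 2.
Add 12 hours 29 minutes leg 1 → 09:29 UTC (Apr 3).
Add 5 hours 44 minutes layover in Miravel → 15:13 UTC.
Add 8 hours 15 minutes leg 2 → 23:28 UTC.
Add 3 hours 15 minutes layover in Caracas → 02:43 UTC (Apr 4).
Add 14 hours 37 minutes leg 3 → 17:20 UTC.
Greywater is UTC−6:00, so local arrival = 17:20 − 6:00 = 11:20 on Apr 4.

11:20 on April 4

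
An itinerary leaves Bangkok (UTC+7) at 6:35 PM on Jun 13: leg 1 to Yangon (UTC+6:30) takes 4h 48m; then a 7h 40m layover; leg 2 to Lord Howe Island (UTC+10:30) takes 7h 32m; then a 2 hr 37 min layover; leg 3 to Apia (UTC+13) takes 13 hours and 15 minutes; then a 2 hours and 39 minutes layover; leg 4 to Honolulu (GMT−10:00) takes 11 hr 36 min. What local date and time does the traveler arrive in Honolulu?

3:42 AM on Jun 15

Convert departure to UTC: 6:35 PM − 7:00 = 11:35 AM UTC on Jun 13.
Add 4 hours 48 minutes leg 1 → 4:23 PM UTC.
Add 7 hours 40 minutes layover in Yangon → 12:03 AM UTC (Jun 14).
Add 7 hours 32 minutes leg 2 → 7:35 AM UTC.
Add 2 hours and 37 minutes layover in Lord Howe Island → 10:12 AM UTC.
Add 13 hours 15 minutes leg 3 → 11:27 PM UTC.
Add 2 hours 39 minutes layover in Apia → 2:06 AM UTC (Jun 15).
Add 11 hours and 36 minutes leg 4 → 1:42 PM UTC.
Honolulu is UTC−10:00, so local arrival = 1:42 PM − 10:00 = 3:42 AM on Jun 15.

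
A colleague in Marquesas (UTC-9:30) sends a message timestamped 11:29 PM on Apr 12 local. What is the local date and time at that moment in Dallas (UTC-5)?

Dallas is 4:30 ahead of Marquesas.
Shift by the zone difference: 11:29 PM + 4:30 = 3:59 AM on Apr 13 in Dallas.

3:59 AM on April 13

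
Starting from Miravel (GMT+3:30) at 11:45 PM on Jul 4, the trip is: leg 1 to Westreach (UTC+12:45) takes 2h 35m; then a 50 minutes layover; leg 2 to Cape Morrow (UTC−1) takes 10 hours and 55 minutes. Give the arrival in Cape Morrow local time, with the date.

Convert departure to UTC: 11:45 PM − 3:30 = 8:15 PM UTC on Jul 4.
Add 2 hours and 35 minutes leg 1 → 10:50 PM UTC.
Add 50 minutes layover in Westreach → 11:40 PM UTC.
Add 10 hours 55 minutes leg 2 → 10:35 AM UTC (Jul 5).
Cape Morrow is UTC−1:00, so local arrival = 10:35 AM − 1:00 = 9:35 AM on Jul 5.

9:35 AM on July 5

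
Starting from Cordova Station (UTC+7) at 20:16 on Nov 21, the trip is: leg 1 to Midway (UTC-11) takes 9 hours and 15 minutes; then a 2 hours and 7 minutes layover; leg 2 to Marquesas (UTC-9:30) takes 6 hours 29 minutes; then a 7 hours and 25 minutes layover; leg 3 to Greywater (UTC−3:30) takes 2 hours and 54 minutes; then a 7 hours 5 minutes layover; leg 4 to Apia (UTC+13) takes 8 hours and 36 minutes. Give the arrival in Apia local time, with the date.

22:07 on Nov 23

Convert departure to UTC: 20:16 − 7:00 = 13:16 UTC on Nov 21.
Add 9 hours 15 minutes leg 1 → 22:31 UTC.
Add 2 hours and 7 minutes layover in Midway → 00:38 UTC (Nov 22).
Add 6 hours 29 minutes leg 2 → 07:07 UTC.
Add 7 hours and 25 minutes layover in Marquesas → 14:32 UTC.
Add 2 hours and 54 minutes leg 3 → 17:26 UTC.
Add 7 hours and 5 minutes layover in Greywater → 00:31 UTC (Nov 23).
Add 8 hours 36 minutes leg 4 → 09:07 UTC.
Apia is UTC+13:00, so local arrival = 09:07 + 13:00 = 22:07 on Nov 23.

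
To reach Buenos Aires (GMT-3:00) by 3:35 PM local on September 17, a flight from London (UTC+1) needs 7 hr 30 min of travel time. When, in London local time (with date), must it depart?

Target arrival in UTC: 3:35 PM + 3:00 = 6:35 PM on Sep 17.
Subtract 7 hours 30 minutes → departure 11:05 AM UTC on Sep 17.
London is UTC+1:00: 11:05 AM + 1:00 = 12:05 PM on Sep 17.

12:05 PM on September 17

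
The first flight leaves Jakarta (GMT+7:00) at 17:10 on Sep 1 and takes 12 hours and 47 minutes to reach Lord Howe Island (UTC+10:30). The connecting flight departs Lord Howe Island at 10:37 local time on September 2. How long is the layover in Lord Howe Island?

1 hour 10 minutes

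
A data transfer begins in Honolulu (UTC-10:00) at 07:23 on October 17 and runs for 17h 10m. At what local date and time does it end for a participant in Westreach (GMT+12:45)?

Convert start to UTC: 07:23 + 10:00 = 17:23 UTC on Oct 17.
Add 17 hours and 10 minutes duration → 10:33 UTC (Oct 18).
Westreach is UTC+12:45, so local end time = 10:33 + 12:45 = 23:18 on Oct 18.

23:18 on October 18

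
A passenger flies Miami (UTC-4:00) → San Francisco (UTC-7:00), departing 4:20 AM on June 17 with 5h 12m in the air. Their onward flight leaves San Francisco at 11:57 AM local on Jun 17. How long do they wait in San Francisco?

5 hours 25 minutes

Convert departure to UTC: 4:20 AM + 4:00 = 8:20 AM UTC on Jun 17.
Add 5 hours and 12 minutes flight time → 1:32 PM UTC.
San Francisco is UTC−7:00, so local arrival = 1:32 PM − 7:00 = 6:32 AM on Jun 17.
Layover = 11:57 AM − 6:32 AM = 5 hours 25 minutes.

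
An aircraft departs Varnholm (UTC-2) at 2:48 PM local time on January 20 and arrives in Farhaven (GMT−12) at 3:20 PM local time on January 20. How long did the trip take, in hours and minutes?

10 hours 32 minutes

Departure in UTC: 2:48 PM + 2:00 = 4:48 PM on Jan 20.
Arrival in UTC: 3:20 PM + 12:00 = 3:20 AM on Jan 21.
Elapsed = 3:20 AM − 4:48 PM (+1 day) = 10 hours 32 minutes.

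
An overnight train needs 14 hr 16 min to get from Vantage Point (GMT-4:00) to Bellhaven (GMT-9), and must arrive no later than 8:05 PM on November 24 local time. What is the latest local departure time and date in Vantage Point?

Target arrival in UTC: 8:05 PM + 9:00 = 5:05 AM on Nov 25.
Subtract 14 hours and 16 minutes → departure 2:49 PM UTC on Nov 24.
Vantage Point is UTC−4:00: 2:49 PM − 4:00 = 10:49 AM on Nov 24.

10:49 AM on November 24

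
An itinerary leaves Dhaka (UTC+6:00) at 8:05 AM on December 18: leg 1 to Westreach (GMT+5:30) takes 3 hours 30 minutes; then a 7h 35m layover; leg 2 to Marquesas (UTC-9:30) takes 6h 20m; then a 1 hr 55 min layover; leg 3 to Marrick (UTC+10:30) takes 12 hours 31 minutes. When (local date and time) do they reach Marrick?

Convert departure to UTC: 8:05 AM − 6:00 = 2:05 AM UTC on Dec 18.
Add 3 hours 30 minutes leg 1 → 5:35 AM UTC.
Add 7 hours 35 minutes layover in Westreach → 1:10 PM UTC.
Add 6 hours 20 minutes leg 2 → 7:30 PM UTC.
Add 1 hour and 55 minutes layover in Marquesas → 9:25 PM UTC.
Add 12 hours and 31 minutes leg 3 → 9:56 AM UTC (Dec 19).
Marrick is UTC+10:30, so local arrival = 9:56 AM + 10:30 = 8:26 PM on Dec 19.

8:26 PM on December 19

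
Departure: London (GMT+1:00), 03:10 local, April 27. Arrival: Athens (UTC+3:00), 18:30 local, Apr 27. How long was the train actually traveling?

Athens is 2:00 ahead of London.
Clock-face elapsed time (ignoring zones) is 15 hours 20 minutes.
Actual elapsed = 15 hours 20 minutes − 2:00 = 13 hours 20 minutes.

13 hours 20 minutes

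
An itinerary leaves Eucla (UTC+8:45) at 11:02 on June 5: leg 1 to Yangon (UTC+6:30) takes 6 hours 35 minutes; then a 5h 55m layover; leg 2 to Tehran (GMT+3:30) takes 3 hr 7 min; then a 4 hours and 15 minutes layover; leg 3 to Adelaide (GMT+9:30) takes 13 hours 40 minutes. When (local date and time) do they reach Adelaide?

21:19 on Jun 6

Convert departure to UTC: 11:02 − 8:45 = 02:17 UTC on Jun 5.
Add 6 hours and 35 minutes leg 1 → 08:52 UTC.
Add 5 hours and 55 minutes layover in Yangon → 14:47 UTC.
Add 3 hours and 7 minutes leg 2 → 17:54 UTC.
Add 4 hours 15 minutes layover in Tehran → 22:09 UTC.
Add 13 hours 40 minutes leg 3 → 11:49 UTC (Jun 6).
Adelaide is UTC+9:30, so local arrival = 11:49 + 9:30 = 21:19 on Jun 6.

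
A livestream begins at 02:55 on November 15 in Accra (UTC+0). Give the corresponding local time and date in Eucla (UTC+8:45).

Accra is UTC+0 so that is 02:55 UTC.
Eucla is UTC+8:45: 02:55 + 8:45 = 11:40 on Nov 15.

11:40 on November 15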